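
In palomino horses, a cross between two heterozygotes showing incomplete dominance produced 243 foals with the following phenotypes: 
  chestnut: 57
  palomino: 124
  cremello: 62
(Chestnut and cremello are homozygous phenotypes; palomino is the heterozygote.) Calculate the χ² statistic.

With incomplete dominance, a heterozygote × heterozygote cross gives a 1:2:1 phenotypic ratio.
The 1:2:1 ratio has 4 parts, so with N = 243 the expected counts are:
  chestnut: 243 × 1/4 = 60.75
  palomino: 243 × 2/4 = 121.5
  cremello: 243 × 1/4 = 60.75
χ² = Σ (O − E)² / E
  chestnut: (57 − 60.75)² / 60.75 = 0.2315
  palomino: (124 − 121.5)² / 121.5 = 0.0514
  cremello: (62 − 60.75)² / 60.75 = 0.0257
χ² = 0.2315 + 0.0514 + 0.0257 = 0.3086 ≈ 0.309

0.309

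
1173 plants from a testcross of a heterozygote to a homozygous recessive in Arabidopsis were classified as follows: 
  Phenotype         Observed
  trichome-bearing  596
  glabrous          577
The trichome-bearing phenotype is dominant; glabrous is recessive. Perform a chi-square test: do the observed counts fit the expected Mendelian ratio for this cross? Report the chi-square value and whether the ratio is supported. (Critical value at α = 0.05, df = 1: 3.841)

0.308; consistent

A testcross of a heterozygote (Aa × aa) gives a 1:1 phenotypic ratio.
Under the 1:1 hypothesis (Σ ratio = 2, N = 1173):
  trichome-bearing: 1173 × 1/2 = 586.5
  glabrous: 1173 × 1/2 = 586.5
χ² = Σ (O − E)² / E
  trichome-bearing: (596 − 586.5)² / 586.5 = 0.1539
  glabrous: (577 − 586.5)² / 586.5 = 0.1539
χ² = 0.1539 + 0.1539 = 0.3078 ≈ 0.308
Degrees of freedom = 2 − 1 = 1; critical value at α = 0.05 is 3.841.
Since 0.308 < 3.841, we fail to reject the null hypothesis — the data are consistent with the 1:1 ratio.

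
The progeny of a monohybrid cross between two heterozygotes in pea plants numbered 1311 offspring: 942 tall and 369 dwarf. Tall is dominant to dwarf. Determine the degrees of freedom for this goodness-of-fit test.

1

For a monohybrid cross between heterozygotes with complete dominance, the expected phenotypic ratio is 3:1.
A goodness-of-fit test with 2 phenotype classes has df = 2 − 1 = 1.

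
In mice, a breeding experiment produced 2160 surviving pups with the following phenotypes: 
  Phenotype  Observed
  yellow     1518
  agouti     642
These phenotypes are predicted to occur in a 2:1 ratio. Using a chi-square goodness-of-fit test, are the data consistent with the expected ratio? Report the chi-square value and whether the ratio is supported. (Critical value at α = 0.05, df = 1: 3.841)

12.675; not consistent

Under the 2:1 hypothesis (Σ ratio = 3, N = 2160):
  yellow: 2160 × 2/3 = 1440
  agouti: 2160 × 1/3 = 720
χ² = Σ (O − E)² / E
  yellow: (1518 − 1440)² / 1440 = 4.2250
  agouti: (642 − 720)² / 720 = 8.4500
χ² = 4.2250 + 8.4500 = 12.675
Degrees of freedom = 2 − 1 = 1; critical value at α = 0.05 is 3.841.
Since 12.675 > 3.841, we reject the null hypothesis — the data do not fit the 2:1 ratio.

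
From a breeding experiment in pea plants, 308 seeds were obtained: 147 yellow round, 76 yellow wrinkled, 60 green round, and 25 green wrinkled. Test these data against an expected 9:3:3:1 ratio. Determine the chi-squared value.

Under the 9:3:3:1 hypothesis (Σ ratio = 16, N = 308):
  yellow round: 308 × 9/16 = 173.25
  yellow wrinkled: 308 × 3/16 = 57.75
  green round: 308 × 3/16 = 57.75
  green wrinkled: 308 × 1/16 = 19.25
χ² = Σ (O − E)² / E
  yellow round: (147 − 173.25)² / 173.25 = 3.9773
  yellow wrinkled: (76 − 57.75)² / 57.75 = 5.7673
  green round: (60 − 57.75)² / 57.75 = 0.0877
  green wrinkled: (25 − 19.25)² / 19.25 = 1.7175
χ² = 3.9773 + 5.7673 + 0.0877 + 1.7175 = 11.5498 ≈ 11.550

11.550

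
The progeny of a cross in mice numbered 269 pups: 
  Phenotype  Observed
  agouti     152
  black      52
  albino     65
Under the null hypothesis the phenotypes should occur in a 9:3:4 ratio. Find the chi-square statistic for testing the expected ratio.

The 9:3:4 ratio has 16 parts, so with N = 269 the expected counts are:
  agouti: 269 × 9/16 = 151.3125
  black: 269 × 3/16 = 50.4375
  albino: 269 × 4/16 = 67.25
χ² = Σ (O − E)² / E
  agouti: (152 − 151.3125)² / 151.3125 = 0.0031
  black: (52 − 50.4375)² / 50.4375 = 0.0484
  albino: (65 − 67.25)² / 67.25 = 0.0753
χ² = 0.0031 + 0.0484 + 0.0753 = 0.1268 ≈ 0.127

0.127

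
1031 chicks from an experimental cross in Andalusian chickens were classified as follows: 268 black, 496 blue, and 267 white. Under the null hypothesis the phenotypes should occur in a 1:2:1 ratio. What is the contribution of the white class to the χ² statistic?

Under the 1:2:1 hypothesis (Σ ratio = 4, N = 1031):
  black: 1031 × 1/4 = 257.75
  blue: 1031 × 2/4 = 515.5
  white: 1031 × 1/4 = 257.75
Contribution of white: (267 − 257.75)² / 257.75 = 0.3320

0.332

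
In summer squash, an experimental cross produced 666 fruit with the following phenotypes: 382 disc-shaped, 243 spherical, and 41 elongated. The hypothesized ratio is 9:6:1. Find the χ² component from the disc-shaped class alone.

Under the 9:6:1 hypothesis (Σ ratio = 16, N = 666):
  disc-shaped: 666 × 9/16 = 374.625
  spherical: 666 × 6/16 = 249.75
  elongated: 666 × 1/16 = 41.625
Contribution of disc-shaped: (382 − 374.625)² / 374.625 = 0.1452

0.145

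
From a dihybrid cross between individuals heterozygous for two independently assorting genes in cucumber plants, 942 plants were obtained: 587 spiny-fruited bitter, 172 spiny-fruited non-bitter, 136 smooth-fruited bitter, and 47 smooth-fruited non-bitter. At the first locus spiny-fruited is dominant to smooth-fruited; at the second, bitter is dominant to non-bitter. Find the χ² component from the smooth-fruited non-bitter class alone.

2.395

A dihybrid F₂ with independent assortment and complete dominance at both loci gives a 9:3:3:1 phenotypic ratio.
Expected counts for N = 942 under a 9:3:3:1 ratio (total parts = 16):
  spiny-fruited bitter: 942 × 9/16 = 529.875
  spiny-fruited non-bitter: 942 × 3/16 = 176.625
  smooth-fruited bitter: 942 × 3/16 = 176.625
  smooth-fruited non-bitter: 942 × 1/16 = 58.875
Contribution of smooth-fruited non-bitter: (47 − 58.875)² / 58.875 = 2.3952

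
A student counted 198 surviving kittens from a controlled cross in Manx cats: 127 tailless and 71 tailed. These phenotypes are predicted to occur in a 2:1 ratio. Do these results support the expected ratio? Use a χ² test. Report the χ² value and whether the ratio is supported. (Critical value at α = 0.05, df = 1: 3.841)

0.568; consistent

The 2:1 ratio has 3 parts, so with N = 198 the expected counts are:
  tailless: 198 × 2/3 = 132
  tailed: 198 × 1/3 = 66
χ² = Σ (O − E)² / E
  tailless: (127 − 132)² / 132 = 0.1894
  tailed: (71 − 66)² / 66 = 0.3788
χ² = 0.1894 + 0.3788 = 0.5682 ≈ 0.568
Degrees of freedom = 2 − 1 = 1; critical value at α = 0.05 is 3.841.
Since 0.568 < 3.841, we fail to reject the null hypothesis — the data are consistent with the 2:1 ratio.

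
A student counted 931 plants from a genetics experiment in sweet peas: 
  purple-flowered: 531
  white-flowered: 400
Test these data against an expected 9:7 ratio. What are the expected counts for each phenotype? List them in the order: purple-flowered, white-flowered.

The 9:7 ratio has 16 parts, so with N = 931 the expected counts are:
  purple-flowered: 931 × 9/16 = 523.6875
  white-flowered: 931 × 7/16 = 407.3125

523.6875, 407.3125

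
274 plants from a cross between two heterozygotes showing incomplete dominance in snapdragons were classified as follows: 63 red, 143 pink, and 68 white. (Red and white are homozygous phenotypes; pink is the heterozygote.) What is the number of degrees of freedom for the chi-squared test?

With incomplete dominance, a heterozygote × heterozygote cross gives a 1:2:1 phenotypic ratio.
A goodness-of-fit test with 3 phenotype classes has df = 3 − 1 = 2.

2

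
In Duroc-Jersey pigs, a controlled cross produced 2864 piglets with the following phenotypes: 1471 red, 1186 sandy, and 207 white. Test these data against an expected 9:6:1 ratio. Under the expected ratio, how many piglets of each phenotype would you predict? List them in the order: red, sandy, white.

Under the 9:6:1 hypothesis (Σ ratio = 16, N = 2864):
  red: 2864 × 9/16 = 1611
  sandy: 2864 × 6/16 = 1074
  white: 2864 × 1/16 = 179

1611, 1074, 179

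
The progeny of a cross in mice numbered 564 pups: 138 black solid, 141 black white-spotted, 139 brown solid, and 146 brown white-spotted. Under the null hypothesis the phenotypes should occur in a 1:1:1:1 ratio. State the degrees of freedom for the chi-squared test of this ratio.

A goodness-of-fit test with 4 phenotype classes has df = 4 − 1 = 3.

3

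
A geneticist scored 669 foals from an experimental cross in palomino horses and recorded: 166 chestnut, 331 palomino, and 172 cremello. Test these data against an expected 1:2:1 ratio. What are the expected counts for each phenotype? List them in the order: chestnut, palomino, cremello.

The 1:2:1 ratio has 4 parts, so with N = 669 the expected counts are:
  chestnut: 669 × 1/4 = 167.25
  palomino: 669 × 2/4 = 334.5
  cremello: 669 × 1/4 = 167.25

167.25, 334.5, 167.25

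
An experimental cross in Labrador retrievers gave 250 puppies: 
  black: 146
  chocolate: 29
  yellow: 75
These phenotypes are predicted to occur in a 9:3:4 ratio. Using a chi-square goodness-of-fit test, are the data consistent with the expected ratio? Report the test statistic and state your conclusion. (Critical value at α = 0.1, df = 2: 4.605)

9.522; not consistent

Expected counts for N = 250 under a 9:3:4 ratio (total parts = 16):
  black: 250 × 9/16 = 140.625
  chocolate: 250 × 3/16 = 46.875
  yellow: 250 × 4/16 = 62.5
χ² = Σ (O − E)² / E
  black: (146 − 140.625)² / 140.625 = 0.2054
  chocolate: (29 − 46.875)² / 46.875 = 6.8163
  yellow: (75 − 62.5)² / 62.5 = 2.5000
χ² = 0.2054 + 6.8163 + 2.5000 = 9.5217 ≈ 9.522
Degrees of freedom = 3 − 1 = 2; critical value at α = 0.1 is 4.605.
Since 9.522 > 4.605, we reject the null hypothesis — the data do not fit the 9:3:4 ratio.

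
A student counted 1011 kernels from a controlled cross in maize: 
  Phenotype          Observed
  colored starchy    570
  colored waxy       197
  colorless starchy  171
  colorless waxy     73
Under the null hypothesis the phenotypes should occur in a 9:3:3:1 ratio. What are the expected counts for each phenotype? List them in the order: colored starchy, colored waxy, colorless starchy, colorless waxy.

568.6875, 189.5625, 189.5625, 63.1875

Total ratio parts = 16. Expected numbers out of 1011:
  colored starchy: 1011 × 9/16 = 568.6875
  colored waxy: 1011 × 3/16 = 189.5625
  colorless starchy: 1011 × 3/16 = 189.5625
  colorless waxy: 1011 × 1/16 = 63.1875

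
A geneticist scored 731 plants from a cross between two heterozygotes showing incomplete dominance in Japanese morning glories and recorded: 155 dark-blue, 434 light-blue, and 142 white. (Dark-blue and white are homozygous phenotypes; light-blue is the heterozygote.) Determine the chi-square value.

26.138

With incomplete dominance, a heterozygote × heterozygote cross gives a 1:2:1 phenotypic ratio.
Under the 1:2:1 hypothesis (Σ ratio = 4, N = 731):
  dark-blue: 731 × 1/4 = 182.75
  light-blue: 731 × 2/4 = 365.5
  white: 731 × 1/4 = 182.75
χ² = Σ (O − E)² / E
  dark-blue: (155 − 182.75)² / 182.75 = 4.2137
  light-blue: (434 − 365.5)² / 365.5 = 12.8379
  white: (142 − 182.75)² / 182.75 = 9.0865
χ² = 4.2137 + 12.8379 + 9.0865 = 26.1381 ≈ 26.138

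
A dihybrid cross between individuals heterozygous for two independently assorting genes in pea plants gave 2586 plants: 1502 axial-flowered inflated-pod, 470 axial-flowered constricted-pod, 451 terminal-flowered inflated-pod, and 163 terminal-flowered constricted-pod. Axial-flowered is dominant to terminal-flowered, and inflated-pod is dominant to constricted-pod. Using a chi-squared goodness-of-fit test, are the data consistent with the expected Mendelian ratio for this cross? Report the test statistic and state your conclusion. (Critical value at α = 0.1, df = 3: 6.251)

A dihybrid F₂ with independent assortment and complete dominance at both loci gives a 9:3:3:1 phenotypic ratio.
Total ratio parts = 16. Expected numbers out of 2586:
  axial-flowered inflated-pod: 2586 × 9/16 = 1454.625
  axial-flowered constricted-pod: 2586 × 3/16 = 484.875
  terminal-flowered inflated-pod: 2586 × 3/16 = 484.875
  terminal-flowered constricted-pod: 2586 × 1/16 = 161.625
χ² = Σ (O − E)² / E
  axial-flowered inflated-pod: (1502 − 1454.625)² / 1454.625 = 1.5429
  axial-flowered constricted-pod: (470 − 484.875)² / 484.875 = 0.4563
  terminal-flowered inflated-pod: (451 − 484.875)² / 484.875 = 2.3666
  terminal-flowered constricted-pod: (163 − 161.625)² / 161.625 = 0.0117
χ² = 1.5429 + 0.4563 + 2.3666 + 0.0117 = 4.3775 ≈ 4.378
Degrees of freedom = 4 − 1 = 3; critical value at α = 0.1 is 6.251.
Since 4.378 < 6.251, we fail to reject the null hypothesis — the data are consistent with the 9:3:3:1 ratio.

4.378; consistent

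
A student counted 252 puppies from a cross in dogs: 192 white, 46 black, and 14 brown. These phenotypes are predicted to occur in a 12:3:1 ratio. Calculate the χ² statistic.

0.275

The 12:3:1 ratio has 16 parts, so with N = 252 the expected counts are:
  white: 252 × 12/16 = 189
  black: 252 × 3/16 = 47.25
  brown: 252 × 1/16 = 15.75
χ² = Σ (O − E)² / E
  white: (192 − 189)² / 189 = 0.0476
  black: (46 − 47.25)² / 47.25 = 0.0331
  brown: (14 − 15.75)² / 15.75 = 0.1944
χ² = 0.0476 + 0.0331 + 0.1944 = 0.2751 ≈ 0.275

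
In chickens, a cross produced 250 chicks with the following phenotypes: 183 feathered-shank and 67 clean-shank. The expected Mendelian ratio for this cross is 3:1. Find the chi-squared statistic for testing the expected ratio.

0.432

Expected counts for N = 250 under a 3:1 ratio (total parts = 4):
  feathered-shank: 250 × 3/4 = 187.5
  clean-shank: 250 × 1/4 = 62.5
χ² = Σ (O − E)² / E
  feathered-shank: (183 − 187.5)² / 187.5 = 0.1080
  clean-shank: (67 − 62.5)² / 62.5 = 0.3240
χ² = 0.1080 + 0.3240 = 0.432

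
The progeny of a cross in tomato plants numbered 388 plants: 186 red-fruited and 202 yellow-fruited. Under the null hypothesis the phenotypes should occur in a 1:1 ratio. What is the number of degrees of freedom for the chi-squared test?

1

A goodness-of-fit test with 2 phenotype classes has df = 2 − 1 = 1.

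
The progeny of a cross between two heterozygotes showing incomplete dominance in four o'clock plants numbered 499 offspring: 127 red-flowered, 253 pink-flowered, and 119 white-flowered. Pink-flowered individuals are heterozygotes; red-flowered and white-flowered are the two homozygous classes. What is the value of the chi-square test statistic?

0.355

With incomplete dominance, a heterozygote × heterozygote cross gives a 1:2:1 phenotypic ratio.
Expected counts for N = 499 under a 1:2:1 ratio (total parts = 4):
  red-flowered: 499 × 1/4 = 124.75
  pink-flowered: 499 × 2/4 = 249.5
  white-flowered: 499 × 1/4 = 124.75
χ² = Σ (O − E)² / E
  red-flowered: (127 − 124.75)² / 124.75 = 0.0406
  pink-flowered: (253 − 249.5)² / 249.5 = 0.0491
  white-flowered: (119 − 124.75)² / 124.75 = 0.2650
χ² = 0.0406 + 0.0491 + 0.2650 = 0.3547 ≈ 0.355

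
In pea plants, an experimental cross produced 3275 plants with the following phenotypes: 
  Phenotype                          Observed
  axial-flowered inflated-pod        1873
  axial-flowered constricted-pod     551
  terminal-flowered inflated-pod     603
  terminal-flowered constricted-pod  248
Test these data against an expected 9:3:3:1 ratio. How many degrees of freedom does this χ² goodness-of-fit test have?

A goodness-of-fit test with 4 phenotype classes has df = 4 − 1 = 3.

3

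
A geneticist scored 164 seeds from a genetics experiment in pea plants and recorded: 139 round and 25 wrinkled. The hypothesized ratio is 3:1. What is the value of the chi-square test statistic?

Under the 3:1 hypothesis (Σ ratio = 4, N = 164):
  round: 164 × 3/4 = 123
  wrinkled: 164 × 1/4 = 41
χ² = Σ (O − E)² / E
  round: (139 − 123)² / 123 = 2.0813
  wrinkled: (25 − 41)² / 41 = 6.2439
χ² = 2.0813 + 6.2439 = 8.3252 ≈ 8.325

8.325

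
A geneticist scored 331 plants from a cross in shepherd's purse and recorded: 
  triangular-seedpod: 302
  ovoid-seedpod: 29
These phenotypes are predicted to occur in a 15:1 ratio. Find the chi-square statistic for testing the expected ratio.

3.563

The 15:1 ratio has 16 parts, so with N = 331 the expected counts are:
  triangular-seedpod: 331 × 15/16 = 310.3125
  ovoid-seedpod: 331 × 1/16 = 20.6875
χ² = Σ (O − E)² / E
  triangular-seedpod: (302 − 310.3125)² / 310.3125 = 0.2227
  ovoid-seedpod: (29 − 20.6875)² / 20.6875 = 3.3401
χ² = 0.2227 + 3.3401 = 3.5628 ≈ 3.563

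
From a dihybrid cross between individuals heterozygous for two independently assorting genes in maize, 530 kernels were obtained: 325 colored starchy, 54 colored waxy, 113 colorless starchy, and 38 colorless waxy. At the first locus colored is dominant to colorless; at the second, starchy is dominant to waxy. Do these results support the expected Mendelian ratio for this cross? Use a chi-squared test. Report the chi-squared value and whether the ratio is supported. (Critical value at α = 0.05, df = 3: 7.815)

A dihybrid F₂ with independent assortment and complete dominance at both loci gives a 9:3:3:1 phenotypic ratio.
Expected counts for N = 530 under a 9:3:3:1 ratio (total parts = 16):
  colored starchy: 530 × 9/16 = 298.125
  colored waxy: 530 × 3/16 = 99.375
  colorless starchy: 530 × 3/16 = 99.375
  colorless waxy: 530 × 1/16 = 33.125
χ² = Σ (O − E)² / E
  colored starchy: (325 − 298.125)² / 298.125 = 2.4227
  colored waxy: (54 − 99.375)² / 99.375 = 20.7184
  colorless starchy: (113 − 99.375)² / 99.375 = 1.8681
  colorless waxy: (38 − 33.125)² / 33.125 = 0.7175
χ² = 2.4227 + 20.7184 + 1.8681 + 0.7175 = 25.7267 ≈ 25.727
Degrees of freedom = 4 − 1 = 3; critical value at α = 0.05 is 7.815.
Since 25.727 > 7.815, we reject the null hypothesis — the data do not fit the 9:3:3:1 ratio.

25.727; not consistent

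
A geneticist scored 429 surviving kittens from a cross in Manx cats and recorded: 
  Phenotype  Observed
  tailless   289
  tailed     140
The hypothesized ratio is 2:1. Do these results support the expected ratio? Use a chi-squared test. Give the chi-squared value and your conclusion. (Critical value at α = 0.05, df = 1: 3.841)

Expected counts for N = 429 under a 2:1 ratio (total parts = 3):
  tailless: 429 × 2/3 = 286
  tailed: 429 × 1/3 = 143
χ² = Σ (O − E)² / E
  tailless: (289 − 286)² / 286 = 0.0315
  tailed: (140 − 143)² / 143 = 0.0629
χ² = 0.0315 + 0.0629 = 0.0944 ≈ 0.094
Degrees of freedom = 2 − 1 = 1; critical value at α = 0.05 is 3.841.
Since 0.094 < 3.841, we fail to reject the null hypothesis — the data are consistent with the 2:1 ratio.

0.094; consistent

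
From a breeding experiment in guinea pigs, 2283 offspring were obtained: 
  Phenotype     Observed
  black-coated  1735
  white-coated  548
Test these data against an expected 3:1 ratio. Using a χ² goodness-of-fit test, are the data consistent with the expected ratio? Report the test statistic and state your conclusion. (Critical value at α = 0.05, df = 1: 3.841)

1.209; consistent

Total ratio parts = 4. Expected numbers out of 2283:
  black-coated: 2283 × 3/4 = 1712.25
  white-coated: 2283 × 1/4 = 570.75
χ² = Σ (O − E)² / E
  black-coated: (1735 − 1712.25)² / 1712.25 = 0.3023
  white-coated: (548 − 570.75)² / 570.75 = 0.9068
χ² = 0.3023 + 0.9068 = 1.2091 ≈ 1.209
Degrees of freedom = 2 − 1 = 1; critical value at α = 0.05 is 3.841.
Since 1.209 < 3.841, we fail to reject the null hypothesis — the data are consistent with the 3:1 ratio.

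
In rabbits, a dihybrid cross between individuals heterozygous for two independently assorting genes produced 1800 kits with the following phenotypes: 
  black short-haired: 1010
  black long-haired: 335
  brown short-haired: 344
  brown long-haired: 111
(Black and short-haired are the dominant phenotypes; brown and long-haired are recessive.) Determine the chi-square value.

0.170

A dihybrid F₂ with independent assortment and complete dominance at both loci gives a 9:3:3:1 phenotypic ratio.
Under the 9:3:3:1 hypothesis (Σ ratio = 16, N = 1800):
  black short-haired: 1800 × 9/16 = 1012.5
  black long-haired: 1800 × 3/16 = 337.5
  brown short-haired: 1800 × 3/16 = 337.5
  brown long-haired: 1800 × 1/16 = 112.5
χ² = Σ (O − E)² / E
  black short-haired: (1010 − 1012.5)² / 1012.5 = 0.0062
  black long-haired: (335 − 337.5)² / 337.5 = 0.0185
  brown short-haired: (344 − 337.5)² / 337.5 = 0.1252
  brown long-haired: (111 − 112.5)² / 112.5 = 0.0200
χ² = 0.0062 + 0.0185 + 0.1252 + 0.0200 = 0.1699 ≈ 0.170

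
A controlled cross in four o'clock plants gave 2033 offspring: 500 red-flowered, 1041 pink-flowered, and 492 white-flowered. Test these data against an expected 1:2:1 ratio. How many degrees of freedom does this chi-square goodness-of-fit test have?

A goodness-of-fit test with 3 phenotype classes has df = 3 − 1 = 2.

2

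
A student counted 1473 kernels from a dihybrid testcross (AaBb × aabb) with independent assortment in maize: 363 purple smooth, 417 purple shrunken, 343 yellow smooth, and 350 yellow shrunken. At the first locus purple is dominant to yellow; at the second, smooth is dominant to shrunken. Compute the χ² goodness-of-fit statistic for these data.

A dihybrid testcross with independent assortment gives a 1:1:1:1 ratio.
Expected counts for N = 1473 under a 1:1:1:1 ratio (total parts = 4):
  purple smooth: 1473 × 1/4 = 368.25
  purple shrunken: 1473 × 1/4 = 368.25
  yellow smooth: 1473 × 1/4 = 368.25
  yellow shrunken: 1473 × 1/4 = 368.25
χ² = Σ (O − E)² / E
  purple smooth: (363 − 368.25)² / 368.25 = 0.0748
  purple shrunken: (417 − 368.25)² / 368.25 = 6.4537
  yellow smooth: (343 − 368.25)² / 368.25 = 1.7313
  yellow shrunken: (350 − 368.25)² / 368.25 = 0.9044
χ² = 0.0748 + 6.4537 + 1.7313 + 0.9044 = 9.1642 ≈ 9.164

9.164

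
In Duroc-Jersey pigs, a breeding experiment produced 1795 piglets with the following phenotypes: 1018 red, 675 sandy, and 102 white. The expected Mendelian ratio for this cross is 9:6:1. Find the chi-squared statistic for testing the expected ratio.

Total ratio parts = 16. Expected numbers out of 1795:
  red: 1795 × 9/16 = 1009.6875
  sandy: 1795 × 6/16 = 673.125
  white: 1795 × 1/16 = 112.1875
χ² = Σ (O − E)² / E
  red: (1018 − 1009.6875)² / 1009.6875 = 0.0684
  sandy: (675 − 673.125)² / 673.125 = 0.0052
  white: (102 − 112.1875)² / 112.1875 = 0.9251
χ² = 0.0684 + 0.0052 + 0.9251 = 0.9987 ≈ 0.999

0.999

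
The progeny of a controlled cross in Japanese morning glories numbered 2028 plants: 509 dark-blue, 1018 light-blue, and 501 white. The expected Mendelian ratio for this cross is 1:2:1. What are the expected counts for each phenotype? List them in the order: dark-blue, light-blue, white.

507, 1014, 507

Expected counts for N = 2028 under a 1:2:1 ratio (total parts = 4):
  dark-blue: 2028 × 1/4 = 507
  light-blue: 2028 × 2/4 = 1014
  white: 2028 × 1/4 = 507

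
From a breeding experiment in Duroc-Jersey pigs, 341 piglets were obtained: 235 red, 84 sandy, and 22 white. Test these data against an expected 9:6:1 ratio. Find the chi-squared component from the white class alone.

Under the 9:6:1 hypothesis (Σ ratio = 16, N = 341):
  red: 341 × 9/16 = 191.8125
  sandy: 341 × 6/16 = 127.875
  white: 341 × 1/16 = 21.3125
Contribution of white: (22 − 21.3125)² / 21.3125 = 0.0222

0.022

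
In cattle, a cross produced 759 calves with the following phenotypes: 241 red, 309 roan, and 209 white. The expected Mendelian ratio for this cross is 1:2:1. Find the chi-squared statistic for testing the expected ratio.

28.892

Under the 1:2:1 hypothesis (Σ ratio = 4, N = 759):
  red: 759 × 1/4 = 189.75
  roan: 759 × 2/4 = 379.5
  white: 759 × 1/4 = 189.75
χ² = Σ (O − E)² / E
  red: (241 − 189.75)² / 189.75 = 13.8422
  roan: (309 − 379.5)² / 379.5 = 13.0968
  white: (209 − 189.75)² / 189.75 = 1.9529
χ² = 13.8422 + 13.0968 + 1.9529 = 28.8919 ≈ 28.892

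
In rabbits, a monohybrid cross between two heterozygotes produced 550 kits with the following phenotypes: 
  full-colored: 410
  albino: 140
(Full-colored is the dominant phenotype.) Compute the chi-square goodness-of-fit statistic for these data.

For a monohybrid cross between heterozygotes with complete dominance, the expected phenotypic ratio is 3:1.
Total ratio parts = 4. Expected numbers out of 550:
  full-colored: 550 × 3/4 = 412.5
  albino: 550 × 1/4 = 137.5
χ² = Σ (O − E)² / E
  full-colored: (410 − 412.5)² / 412.5 = 0.0152
  albino: (140 − 137.5)² / 137.5 = 0.0455
χ² = 0.0152 + 0.0455 = 0.0607 ≈ 0.061

0.061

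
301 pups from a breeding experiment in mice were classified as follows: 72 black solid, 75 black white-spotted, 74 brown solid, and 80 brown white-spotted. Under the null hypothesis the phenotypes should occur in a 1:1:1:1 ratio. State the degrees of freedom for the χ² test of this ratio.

3

A goodness-of-fit test with 4 phenotype classes has df = 4 − 1 = 3.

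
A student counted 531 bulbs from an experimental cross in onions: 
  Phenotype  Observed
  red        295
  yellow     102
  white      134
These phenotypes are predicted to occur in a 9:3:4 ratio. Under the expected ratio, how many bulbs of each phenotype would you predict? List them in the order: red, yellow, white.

The 9:3:4 ratio has 16 parts, so with N = 531 the expected counts are:
  red: 531 × 9/16 = 298.6875
  yellow: 531 × 3/16 = 99.5625
  white: 531 × 4/16 = 132.75

298.6875, 99.5625, 132.75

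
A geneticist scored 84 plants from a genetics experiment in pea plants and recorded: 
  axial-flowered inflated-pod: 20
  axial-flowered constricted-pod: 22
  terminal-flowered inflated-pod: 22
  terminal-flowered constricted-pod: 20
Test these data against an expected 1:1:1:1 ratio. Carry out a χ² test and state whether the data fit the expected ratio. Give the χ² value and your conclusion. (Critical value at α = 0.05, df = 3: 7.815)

0.190; consistent

Total ratio parts = 4. Expected numbers out of 84:
  axial-flowered inflated-pod: 84 × 1/4 = 21
  axial-flowered constricted-pod: 84 × 1/4 = 21
  terminal-flowered inflated-pod: 84 × 1/4 = 21
  terminal-flowered constricted-pod: 84 × 1/4 = 21
χ² = Σ (O − E)² / E
  axial-flowered inflated-pod: (20 − 21)² / 21 = 0.0476
  axial-flowered constricted-pod: (22 − 21)² / 21 = 0.0476
  terminal-flowered inflated-pod: (22 − 21)² / 21 = 0.0476
  terminal-flowered constricted-pod: (20 − 21)² / 21 = 0.0476
χ² = 0.0476 + 0.0476 + 0.0476 + 0.0476 = 0.1904 ≈ 0.190
Degrees of freedom = 4 − 1 = 3; critical value at α = 0.05 is 7.815.
Since 0.190 < 7.815, we fail to reject the null hypothesis — the data are consistent with the 1:1:1:1 ratio.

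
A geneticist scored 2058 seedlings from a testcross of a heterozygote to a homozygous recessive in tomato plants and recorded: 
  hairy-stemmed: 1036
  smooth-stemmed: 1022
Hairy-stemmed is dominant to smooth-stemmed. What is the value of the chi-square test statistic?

A testcross of a heterozygote (Aa × aa) gives a 1:1 phenotypic ratio.
Expected counts for N = 2058 under a 1:1 ratio (total parts = 2):
  hairy-stemmed: 2058 × 1/2 = 1029
  smooth-stemmed: 2058 × 1/2 = 1029
χ² = Σ (O − E)² / E
  hairy-stemmed: (1036 − 1029)² / 1029 = 0.0476
  smooth-stemmed: (1022 − 1029)² / 1029 = 0.0476
χ² = 0.0476 + 0.0476 = 0.0952 ≈ 0.095

0.095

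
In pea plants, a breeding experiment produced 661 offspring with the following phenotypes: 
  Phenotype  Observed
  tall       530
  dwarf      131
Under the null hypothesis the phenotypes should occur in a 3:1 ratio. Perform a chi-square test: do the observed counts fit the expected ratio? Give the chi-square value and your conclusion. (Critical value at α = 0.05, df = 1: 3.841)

Expected counts for N = 661 under a 3:1 ratio (total parts = 4):
  tall: 661 × 3/4 = 495.75
  dwarf: 661 × 1/4 = 165.25
χ² = Σ (O − E)² / E
  tall: (530 − 495.75)² / 495.75 = 2.3662
  dwarf: (131 − 165.25)² / 165.25 = 7.0987
χ² = 2.3662 + 7.0987 = 9.4649 ≈ 9.465
Degrees of freedom = 2 − 1 = 1; critical value at α = 0.05 is 3.841.
Since 9.465 > 3.841, we reject the null hypothesis — the data do not fit the 3:1 ratio.

9.465; not consistent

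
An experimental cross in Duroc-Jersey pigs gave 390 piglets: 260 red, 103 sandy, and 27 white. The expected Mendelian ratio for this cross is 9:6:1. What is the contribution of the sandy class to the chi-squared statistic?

12.790

Total ratio parts = 16. Expected numbers out of 390:
  red: 390 × 9/16 = 219.375
  sandy: 390 × 6/16 = 146.25
  white: 390 × 1/16 = 24.375
Contribution of sandy: (103 − 146.25)² / 146.25 = 12.7902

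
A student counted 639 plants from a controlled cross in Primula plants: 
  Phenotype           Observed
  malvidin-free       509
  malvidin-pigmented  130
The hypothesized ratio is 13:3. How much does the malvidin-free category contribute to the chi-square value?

0.200

Under the 13:3 hypothesis (Σ ratio = 16, N = 639):
  malvidin-free: 639 × 13/16 = 519.1875
  malvidin-pigmented: 639 × 3/16 = 119.8125
Contribution of malvidin-free: (509 − 519.1875)² / 519.1875 = 0.1999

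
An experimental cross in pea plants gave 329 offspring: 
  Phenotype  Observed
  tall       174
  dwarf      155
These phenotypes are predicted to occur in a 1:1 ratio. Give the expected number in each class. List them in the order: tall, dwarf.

164.5, 164.5

Expected counts for N = 329 under a 1:1 ratio (total parts = 2):
  tall: 329 × 1/2 = 164.5
  dwarf: 329 × 1/2 = 164.5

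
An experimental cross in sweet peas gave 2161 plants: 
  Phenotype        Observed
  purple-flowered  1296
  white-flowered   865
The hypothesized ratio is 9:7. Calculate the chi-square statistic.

12.166

Under the 9:7 hypothesis (Σ ratio = 16, N = 2161):
  purple-flowered: 2161 × 9/16 = 1215.5625
  white-flowered: 2161 × 7/16 = 945.4375
χ² = Σ (O − E)² / E
  purple-flowered: (1296 − 1215.5625)² / 1215.5625 = 5.3228
  white-flowered: (865 − 945.4375)² / 945.4375 = 6.8436
χ² = 5.3228 + 6.8436 = 12.1664 ≈ 12.166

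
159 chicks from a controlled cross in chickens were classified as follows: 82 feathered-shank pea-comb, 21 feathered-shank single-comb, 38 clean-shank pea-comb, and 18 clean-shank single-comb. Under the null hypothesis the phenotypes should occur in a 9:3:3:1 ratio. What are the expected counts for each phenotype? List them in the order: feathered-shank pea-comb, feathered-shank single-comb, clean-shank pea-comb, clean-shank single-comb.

The 9:3:3:1 ratio has 16 parts, so with N = 159 the expected counts are:
  feathered-shank pea-comb: 159 × 9/16 = 89.4375
  feathered-shank single-comb: 159 × 3/16 = 29.8125
  clean-shank pea-comb: 159 × 3/16 = 29.8125
  clean-shank single-comb: 159 × 1/16 = 9.9375

89.4375, 29.8125, 29.8125, 9.9375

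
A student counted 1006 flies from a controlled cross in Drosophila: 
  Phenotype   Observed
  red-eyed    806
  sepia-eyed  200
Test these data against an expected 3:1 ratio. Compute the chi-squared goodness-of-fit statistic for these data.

14.061

Total ratio parts = 4. Expected numbers out of 1006:
  red-eyed: 1006 × 3/4 = 754.5
  sepia-eyed: 1006 × 1/4 = 251.5
χ² = Σ (O − E)² / E
  red-eyed: (806 − 754.5)² / 754.5 = 3.5152
  sepia-eyed: (200 − 251.5)² / 251.5 = 10.5457
χ² = 3.5152 + 10.5457 = 14.0609 ≈ 14.061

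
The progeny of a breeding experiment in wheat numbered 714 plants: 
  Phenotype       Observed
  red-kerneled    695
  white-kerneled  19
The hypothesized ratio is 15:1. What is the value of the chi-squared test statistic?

15.696

Expected counts for N = 714 under a 15:1 ratio (total parts = 16):
  red-kerneled: 714 × 15/16 = 669.375
  white-kerneled: 714 × 1/16 = 44.625
χ² = Σ (O − E)² / E
  red-kerneled: (695 − 669.375)² / 669.375 = 0.9810
  white-kerneled: (19 − 44.625)² / 44.625 = 14.7146
χ² = 0.9810 + 14.7146 = 15.6956 ≈ 15.696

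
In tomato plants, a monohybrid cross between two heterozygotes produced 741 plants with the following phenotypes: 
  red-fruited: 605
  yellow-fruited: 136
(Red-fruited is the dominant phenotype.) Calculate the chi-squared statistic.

17.458

For a monohybrid cross between heterozygotes with complete dominance, the expected phenotypic ratio is 3:1.
Total ratio parts = 4. Expected numbers out of 741:
  red-fruited: 741 × 3/4 = 555.75
  yellow-fruited: 741 × 1/4 = 185.25
χ² = Σ (O − E)² / E
  red-fruited: (605 − 555.75)² / 555.75 = 4.3645
  yellow-fruited: (136 − 185.25)² / 185.25 = 13.0935
χ² = 4.3645 + 13.0935 = 17.458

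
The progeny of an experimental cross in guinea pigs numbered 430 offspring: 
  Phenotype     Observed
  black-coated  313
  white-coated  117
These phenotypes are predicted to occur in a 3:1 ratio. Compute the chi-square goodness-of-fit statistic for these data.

1.119

Under the 3:1 hypothesis (Σ ratio = 4, N = 430):
  black-coated: 430 × 3/4 = 322.5
  white-coated: 430 × 1/4 = 107.5
χ² = Σ (O − E)² / E
  black-coated: (313 − 322.5)² / 322.5 = 0.2798
  white-coated: (117 − 107.5)² / 107.5 = 0.8395
χ² = 0.2798 + 0.8395 = 1.1193 ≈ 1.119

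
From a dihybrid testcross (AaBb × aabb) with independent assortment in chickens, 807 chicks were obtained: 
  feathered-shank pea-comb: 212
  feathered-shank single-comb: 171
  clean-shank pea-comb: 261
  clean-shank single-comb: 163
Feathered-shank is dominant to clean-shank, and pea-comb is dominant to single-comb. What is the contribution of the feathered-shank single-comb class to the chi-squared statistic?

A dihybrid testcross with independent assortment gives a 1:1:1:1 ratio.
The 1:1:1:1 ratio has 4 parts, so with N = 807 the expected counts are:
  feathered-shank pea-comb: 807 × 1/4 = 201.75
  feathered-shank single-comb: 807 × 1/4 = 201.75
  clean-shank pea-comb: 807 × 1/4 = 201.75
  clean-shank single-comb: 807 × 1/4 = 201.75
Contribution of feathered-shank single-comb: (171 − 201.75)² / 201.75 = 4.6868

4.687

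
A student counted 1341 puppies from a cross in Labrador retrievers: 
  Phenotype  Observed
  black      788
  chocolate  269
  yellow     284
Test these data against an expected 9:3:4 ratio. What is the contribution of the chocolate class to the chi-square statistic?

Under the 9:3:4 hypothesis (Σ ratio = 16, N = 1341):
  black: 1341 × 9/16 = 754.3125
  chocolate: 1341 × 3/16 = 251.4375
  yellow: 1341 × 4/16 = 335.25
Contribution of chocolate: (269 − 251.4375)² / 251.4375 = 1.2267

1.227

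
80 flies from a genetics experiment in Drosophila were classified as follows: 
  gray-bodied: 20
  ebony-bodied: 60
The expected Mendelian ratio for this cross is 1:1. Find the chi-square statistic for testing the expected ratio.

Expected counts for N = 80 under a 1:1 ratio (total parts = 2):
  gray-bodied: 80 × 1/2 = 40
  ebony-bodied: 80 × 1/2 = 40
χ² = Σ (O − E)² / E
  gray-bodied: (20 − 40)² / 40 = 10.0000
  ebony-bodied: (60 − 40)² / 40 = 10.0000
χ² = 10.0000 + 10.0000 = 20.000

20.000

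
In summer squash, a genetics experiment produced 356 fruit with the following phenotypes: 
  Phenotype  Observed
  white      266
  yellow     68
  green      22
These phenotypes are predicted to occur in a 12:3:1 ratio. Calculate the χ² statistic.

Total ratio parts = 16. Expected numbers out of 356:
  white: 356 × 12/16 = 267
  yellow: 356 × 3/16 = 66.75
  green: 356 × 1/16 = 22.25
χ² = Σ (O − E)² / E
  white: (266 − 267)² / 267 = 0.0037
  yellow: (68 − 66.75)² / 66.75 = 0.0234
  green: (22 − 22.25)² / 22.25 = 0.0028
χ² = 0.0037 + 0.0234 + 0.0028 = 0.0299 ≈ 0.030

0.030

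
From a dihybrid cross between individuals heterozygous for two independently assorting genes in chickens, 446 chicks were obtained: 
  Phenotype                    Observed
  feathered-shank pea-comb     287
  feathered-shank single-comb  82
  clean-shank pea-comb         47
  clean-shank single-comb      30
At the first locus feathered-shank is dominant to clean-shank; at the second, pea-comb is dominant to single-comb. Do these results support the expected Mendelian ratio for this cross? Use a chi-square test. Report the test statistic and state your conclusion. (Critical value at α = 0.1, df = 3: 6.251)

A dihybrid F₂ with independent assortment and complete dominance at both loci gives a 9:3:3:1 phenotypic ratio.
Total ratio parts = 16. Expected numbers out of 446:
  feathered-shank pea-comb: 446 × 9/16 = 250.875
  feathered-shank single-comb: 446 × 3/16 = 83.625
  clean-shank pea-comb: 446 × 3/16 = 83.625
  clean-shank single-comb: 446 × 1/16 = 27.875
χ² = Σ (O − E)² / E
  feathered-shank pea-comb: (287 − 250.875)² / 250.875 = 5.2019
  feathered-shank single-comb: (82 − 83.625)² / 83.625 = 0.0316
  clean-shank pea-comb: (47 − 83.625)² / 83.625 = 16.0405
  clean-shank single-comb: (30 − 27.875)² / 27.875 = 0.1620
χ² = 5.2019 + 0.0316 + 16.0405 + 0.1620 = 21.436
Degrees of freedom = 4 − 1 = 3; critical value at α = 0.1 is 6.251.
Since 21.436 > 6.251, we reject the null hypothesis — the data do not fit the 9:3:3:1 ratio.

21.436; not consistent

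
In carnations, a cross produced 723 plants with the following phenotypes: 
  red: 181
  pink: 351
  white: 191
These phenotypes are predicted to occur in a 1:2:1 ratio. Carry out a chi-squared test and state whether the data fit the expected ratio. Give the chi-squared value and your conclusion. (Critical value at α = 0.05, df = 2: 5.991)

Total ratio parts = 4. Expected numbers out of 723:
  red: 723 × 1/4 = 180.75
  pink: 723 × 2/4 = 361.5
  white: 723 × 1/4 = 180.75
χ² = Σ (O − E)² / E
  red: (181 − 180.75)² / 180.75 = 0.0003
  pink: (351 − 361.5)² / 361.5 = 0.3050
  white: (191 − 180.75)² / 180.75 = 0.5813
χ² = 0.0003 + 0.3050 + 0.5813 = 0.8866 ≈ 0.887
Degrees of freedom = 3 − 1 = 2; critical value at α = 0.05 is 5.991.
Since 0.887 < 5.991, we fail to reject the null hypothesis — the data are consistent with the 1:2:1 ratio.

0.887; consistent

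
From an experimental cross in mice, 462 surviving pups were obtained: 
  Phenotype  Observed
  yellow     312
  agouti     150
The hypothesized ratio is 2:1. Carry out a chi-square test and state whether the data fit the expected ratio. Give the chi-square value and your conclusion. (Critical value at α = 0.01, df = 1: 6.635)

0.156; consistent

Under the 2:1 hypothesis (Σ ratio = 3, N = 462):
  yellow: 462 × 2/3 = 308
  agouti: 462 × 1/3 = 154
χ² = Σ (O − E)² / E
  yellow: (312 − 308)² / 308 = 0.0519
  agouti: (150 − 154)² / 154 = 0.1039
χ² = 0.0519 + 0.1039 = 0.1558 ≈ 0.156
Degrees of freedom = 2 − 1 = 1; critical value at α = 0.01 is 6.635.
Since 0.156 < 6.635, we fail to reject the null hypothesis — the data are consistent with the 2:1 ratio.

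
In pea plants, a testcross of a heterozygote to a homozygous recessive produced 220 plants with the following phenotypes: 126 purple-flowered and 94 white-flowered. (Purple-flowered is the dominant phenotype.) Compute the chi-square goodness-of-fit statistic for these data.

4.655

A testcross of a heterozygote (Aa × aa) gives a 1:1 phenotypic ratio.
The 1:1 ratio has 2 parts, so with N = 220 the expected counts are:
  purple-flowered: 220 × 1/2 = 110
  white-flowered: 220 × 1/2 = 110
χ² = Σ (O − E)² / E
  purple-flowered: (126 − 110)² / 110 = 2.3273
  white-flowered: (94 − 110)² / 110 = 2.3273
χ² = 2.3273 + 2.3273 = 4.6546 ≈ 4.655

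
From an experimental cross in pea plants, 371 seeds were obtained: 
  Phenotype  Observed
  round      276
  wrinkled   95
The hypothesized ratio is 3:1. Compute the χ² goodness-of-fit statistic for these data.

0.073

Total ratio parts = 4. Expected numbers out of 371:
  round: 371 × 3/4 = 278.25
  wrinkled: 371 × 1/4 = 92.75
χ² = Σ (O − E)² / E
  round: (276 − 278.25)² / 278.25 = 0.0182
  wrinkled: (95 − 92.75)² / 92.75 = 0.0546
χ² = 0.0182 + 0.0546 = 0.0728 ≈ 0.073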